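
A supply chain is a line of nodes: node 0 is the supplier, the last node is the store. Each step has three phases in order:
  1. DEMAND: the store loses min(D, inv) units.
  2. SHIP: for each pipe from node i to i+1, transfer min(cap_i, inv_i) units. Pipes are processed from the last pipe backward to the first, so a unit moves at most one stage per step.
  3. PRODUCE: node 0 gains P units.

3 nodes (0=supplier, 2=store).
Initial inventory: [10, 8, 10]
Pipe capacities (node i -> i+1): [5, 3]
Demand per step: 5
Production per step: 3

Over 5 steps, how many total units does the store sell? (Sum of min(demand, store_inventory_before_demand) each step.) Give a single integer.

Step 1: sold=5 (running total=5) -> [8 10 8]
Step 2: sold=5 (running total=10) -> [6 12 6]
Step 3: sold=5 (running total=15) -> [4 14 4]
Step 4: sold=4 (running total=19) -> [3 15 3]
Step 5: sold=3 (running total=22) -> [3 15 3]

Answer: 22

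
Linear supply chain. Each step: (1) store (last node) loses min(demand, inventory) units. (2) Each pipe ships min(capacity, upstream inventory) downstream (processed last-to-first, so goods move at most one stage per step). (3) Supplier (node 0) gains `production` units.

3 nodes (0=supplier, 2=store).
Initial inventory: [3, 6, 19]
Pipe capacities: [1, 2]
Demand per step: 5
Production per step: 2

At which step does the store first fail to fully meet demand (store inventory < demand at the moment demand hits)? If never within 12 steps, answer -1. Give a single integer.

Step 1: demand=5,sold=5 ship[1->2]=2 ship[0->1]=1 prod=2 -> [4 5 16]
Step 2: demand=5,sold=5 ship[1->2]=2 ship[0->1]=1 prod=2 -> [5 4 13]
Step 3: demand=5,sold=5 ship[1->2]=2 ship[0->1]=1 prod=2 -> [6 3 10]
Step 4: demand=5,sold=5 ship[1->2]=2 ship[0->1]=1 prod=2 -> [7 2 7]
Step 5: demand=5,sold=5 ship[1->2]=2 ship[0->1]=1 prod=2 -> [8 1 4]
Step 6: demand=5,sold=4 ship[1->2]=1 ship[0->1]=1 prod=2 -> [9 1 1]
Step 7: demand=5,sold=1 ship[1->2]=1 ship[0->1]=1 prod=2 -> [10 1 1]
Step 8: demand=5,sold=1 ship[1->2]=1 ship[0->1]=1 prod=2 -> [11 1 1]
Step 9: demand=5,sold=1 ship[1->2]=1 ship[0->1]=1 prod=2 -> [12 1 1]
Step 10: demand=5,sold=1 ship[1->2]=1 ship[0->1]=1 prod=2 -> [13 1 1]
Step 11: demand=5,sold=1 ship[1->2]=1 ship[0->1]=1 prod=2 -> [14 1 1]
Step 12: demand=5,sold=1 ship[1->2]=1 ship[0->1]=1 prod=2 -> [15 1 1]
First stockout at step 6

6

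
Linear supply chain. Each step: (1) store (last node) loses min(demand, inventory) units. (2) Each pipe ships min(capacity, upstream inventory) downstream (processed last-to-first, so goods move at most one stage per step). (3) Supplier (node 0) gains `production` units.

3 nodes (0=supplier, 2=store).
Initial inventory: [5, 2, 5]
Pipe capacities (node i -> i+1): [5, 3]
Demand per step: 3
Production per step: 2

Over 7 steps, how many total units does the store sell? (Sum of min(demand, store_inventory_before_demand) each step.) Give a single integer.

Answer: 20

Derivation:
Step 1: sold=3 (running total=3) -> [2 5 4]
Step 2: sold=3 (running total=6) -> [2 4 4]
Step 3: sold=3 (running total=9) -> [2 3 4]
Step 4: sold=3 (running total=12) -> [2 2 4]
Step 5: sold=3 (running total=15) -> [2 2 3]
Step 6: sold=3 (running total=18) -> [2 2 2]
Step 7: sold=2 (running total=20) -> [2 2 2]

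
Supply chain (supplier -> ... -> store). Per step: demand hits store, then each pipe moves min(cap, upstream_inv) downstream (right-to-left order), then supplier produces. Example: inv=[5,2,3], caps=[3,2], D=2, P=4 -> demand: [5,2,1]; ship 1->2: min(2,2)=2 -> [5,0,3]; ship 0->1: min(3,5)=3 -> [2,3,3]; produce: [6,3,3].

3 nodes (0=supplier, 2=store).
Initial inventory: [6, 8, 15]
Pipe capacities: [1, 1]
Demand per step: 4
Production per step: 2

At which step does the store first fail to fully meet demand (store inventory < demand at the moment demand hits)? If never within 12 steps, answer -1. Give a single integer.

Step 1: demand=4,sold=4 ship[1->2]=1 ship[0->1]=1 prod=2 -> [7 8 12]
Step 2: demand=4,sold=4 ship[1->2]=1 ship[0->1]=1 prod=2 -> [8 8 9]
Step 3: demand=4,sold=4 ship[1->2]=1 ship[0->1]=1 prod=2 -> [9 8 6]
Step 4: demand=4,sold=4 ship[1->2]=1 ship[0->1]=1 prod=2 -> [10 8 3]
Step 5: demand=4,sold=3 ship[1->2]=1 ship[0->1]=1 prod=2 -> [11 8 1]
Step 6: demand=4,sold=1 ship[1->2]=1 ship[0->1]=1 prod=2 -> [12 8 1]
Step 7: demand=4,sold=1 ship[1->2]=1 ship[0->1]=1 prod=2 -> [13 8 1]
Step 8: demand=4,sold=1 ship[1->2]=1 ship[0->1]=1 prod=2 -> [14 8 1]
Step 9: demand=4,sold=1 ship[1->2]=1 ship[0->1]=1 prod=2 -> [15 8 1]
Step 10: demand=4,sold=1 ship[1->2]=1 ship[0->1]=1 prod=2 -> [16 8 1]
Step 11: demand=4,sold=1 ship[1->2]=1 ship[0->1]=1 prod=2 -> [17 8 1]
Step 12: demand=4,sold=1 ship[1->2]=1 ship[0->1]=1 prod=2 -> [18 8 1]
First stockout at step 5

5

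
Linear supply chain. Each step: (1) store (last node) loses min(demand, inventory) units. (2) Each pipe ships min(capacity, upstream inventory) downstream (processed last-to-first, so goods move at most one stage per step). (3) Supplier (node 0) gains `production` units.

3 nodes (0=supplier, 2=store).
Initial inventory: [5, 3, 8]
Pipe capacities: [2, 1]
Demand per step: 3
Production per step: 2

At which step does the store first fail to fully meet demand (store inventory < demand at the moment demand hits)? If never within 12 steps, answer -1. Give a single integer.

Step 1: demand=3,sold=3 ship[1->2]=1 ship[0->1]=2 prod=2 -> [5 4 6]
Step 2: demand=3,sold=3 ship[1->2]=1 ship[0->1]=2 prod=2 -> [5 5 4]
Step 3: demand=3,sold=3 ship[1->2]=1 ship[0->1]=2 prod=2 -> [5 6 2]
Step 4: demand=3,sold=2 ship[1->2]=1 ship[0->1]=2 prod=2 -> [5 7 1]
Step 5: demand=3,sold=1 ship[1->2]=1 ship[0->1]=2 prod=2 -> [5 8 1]
Step 6: demand=3,sold=1 ship[1->2]=1 ship[0->1]=2 prod=2 -> [5 9 1]
Step 7: demand=3,sold=1 ship[1->2]=1 ship[0->1]=2 prod=2 -> [5 10 1]
Step 8: demand=3,sold=1 ship[1->2]=1 ship[0->1]=2 prod=2 -> [5 11 1]
Step 9: demand=3,sold=1 ship[1->2]=1 ship[0->1]=2 prod=2 -> [5 12 1]
Step 10: demand=3,sold=1 ship[1->2]=1 ship[0->1]=2 prod=2 -> [5 13 1]
Step 11: demand=3,sold=1 ship[1->2]=1 ship[0->1]=2 prod=2 -> [5 14 1]
Step 12: demand=3,sold=1 ship[1->2]=1 ship[0->1]=2 prod=2 -> [5 15 1]
First stockout at step 4

4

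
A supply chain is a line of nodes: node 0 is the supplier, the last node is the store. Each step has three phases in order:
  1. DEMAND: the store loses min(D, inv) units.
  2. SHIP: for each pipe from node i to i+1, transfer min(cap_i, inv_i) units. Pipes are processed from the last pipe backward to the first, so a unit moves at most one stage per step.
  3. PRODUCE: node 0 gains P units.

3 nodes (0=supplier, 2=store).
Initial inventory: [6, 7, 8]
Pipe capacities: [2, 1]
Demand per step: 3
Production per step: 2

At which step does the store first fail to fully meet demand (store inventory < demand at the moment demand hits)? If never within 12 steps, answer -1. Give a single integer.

Step 1: demand=3,sold=3 ship[1->2]=1 ship[0->1]=2 prod=2 -> [6 8 6]
Step 2: demand=3,sold=3 ship[1->2]=1 ship[0->1]=2 prod=2 -> [6 9 4]
Step 3: demand=3,sold=3 ship[1->2]=1 ship[0->1]=2 prod=2 -> [6 10 2]
Step 4: demand=3,sold=2 ship[1->2]=1 ship[0->1]=2 prod=2 -> [6 11 1]
Step 5: demand=3,sold=1 ship[1->2]=1 ship[0->1]=2 prod=2 -> [6 12 1]
Step 6: demand=3,sold=1 ship[1->2]=1 ship[0->1]=2 prod=2 -> [6 13 1]
Step 7: demand=3,sold=1 ship[1->2]=1 ship[0->1]=2 prod=2 -> [6 14 1]
Step 8: demand=3,sold=1 ship[1->2]=1 ship[0->1]=2 prod=2 -> [6 15 1]
Step 9: demand=3,sold=1 ship[1->2]=1 ship[0->1]=2 prod=2 -> [6 16 1]
Step 10: demand=3,sold=1 ship[1->2]=1 ship[0->1]=2 prod=2 -> [6 17 1]
Step 11: demand=3,sold=1 ship[1->2]=1 ship[0->1]=2 prod=2 -> [6 18 1]
Step 12: demand=3,sold=1 ship[1->2]=1 ship[0->1]=2 prod=2 -> [6 19 1]
First stockout at step 4

4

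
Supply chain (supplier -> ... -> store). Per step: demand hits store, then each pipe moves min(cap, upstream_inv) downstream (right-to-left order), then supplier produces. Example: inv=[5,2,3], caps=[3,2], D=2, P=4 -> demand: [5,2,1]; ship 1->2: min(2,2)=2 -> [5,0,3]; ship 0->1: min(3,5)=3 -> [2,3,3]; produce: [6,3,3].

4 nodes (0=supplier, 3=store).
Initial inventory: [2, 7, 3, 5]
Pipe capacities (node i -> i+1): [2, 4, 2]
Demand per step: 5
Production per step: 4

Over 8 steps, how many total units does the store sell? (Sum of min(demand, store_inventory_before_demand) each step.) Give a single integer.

Answer: 19

Derivation:
Step 1: sold=5 (running total=5) -> [4 5 5 2]
Step 2: sold=2 (running total=7) -> [6 3 7 2]
Step 3: sold=2 (running total=9) -> [8 2 8 2]
Step 4: sold=2 (running total=11) -> [10 2 8 2]
Step 5: sold=2 (running total=13) -> [12 2 8 2]
Step 6: sold=2 (running total=15) -> [14 2 8 2]
Step 7: sold=2 (running total=17) -> [16 2 8 2]
Step 8: sold=2 (running total=19) -> [18 2 8 2]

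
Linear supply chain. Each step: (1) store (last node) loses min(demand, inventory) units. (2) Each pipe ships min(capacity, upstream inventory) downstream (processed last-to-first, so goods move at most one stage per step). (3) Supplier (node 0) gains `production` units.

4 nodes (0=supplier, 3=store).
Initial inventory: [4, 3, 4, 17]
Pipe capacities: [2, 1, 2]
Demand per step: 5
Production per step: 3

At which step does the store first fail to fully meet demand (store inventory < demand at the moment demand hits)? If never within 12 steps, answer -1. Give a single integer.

Step 1: demand=5,sold=5 ship[2->3]=2 ship[1->2]=1 ship[0->1]=2 prod=3 -> [5 4 3 14]
Step 2: demand=5,sold=5 ship[2->3]=2 ship[1->2]=1 ship[0->1]=2 prod=3 -> [6 5 2 11]
Step 3: demand=5,sold=5 ship[2->3]=2 ship[1->2]=1 ship[0->1]=2 prod=3 -> [7 6 1 8]
Step 4: demand=5,sold=5 ship[2->3]=1 ship[1->2]=1 ship[0->1]=2 prod=3 -> [8 7 1 4]
Step 5: demand=5,sold=4 ship[2->3]=1 ship[1->2]=1 ship[0->1]=2 prod=3 -> [9 8 1 1]
Step 6: demand=5,sold=1 ship[2->3]=1 ship[1->2]=1 ship[0->1]=2 prod=3 -> [10 9 1 1]
Step 7: demand=5,sold=1 ship[2->3]=1 ship[1->2]=1 ship[0->1]=2 prod=3 -> [11 10 1 1]
Step 8: demand=5,sold=1 ship[2->3]=1 ship[1->2]=1 ship[0->1]=2 prod=3 -> [12 11 1 1]
Step 9: demand=5,sold=1 ship[2->3]=1 ship[1->2]=1 ship[0->1]=2 prod=3 -> [13 12 1 1]
Step 10: demand=5,sold=1 ship[2->3]=1 ship[1->2]=1 ship[0->1]=2 prod=3 -> [14 13 1 1]
Step 11: demand=5,sold=1 ship[2->3]=1 ship[1->2]=1 ship[0->1]=2 prod=3 -> [15 14 1 1]
Step 12: demand=5,sold=1 ship[2->3]=1 ship[1->2]=1 ship[0->1]=2 prod=3 -> [16 15 1 1]
First stockout at step 5

5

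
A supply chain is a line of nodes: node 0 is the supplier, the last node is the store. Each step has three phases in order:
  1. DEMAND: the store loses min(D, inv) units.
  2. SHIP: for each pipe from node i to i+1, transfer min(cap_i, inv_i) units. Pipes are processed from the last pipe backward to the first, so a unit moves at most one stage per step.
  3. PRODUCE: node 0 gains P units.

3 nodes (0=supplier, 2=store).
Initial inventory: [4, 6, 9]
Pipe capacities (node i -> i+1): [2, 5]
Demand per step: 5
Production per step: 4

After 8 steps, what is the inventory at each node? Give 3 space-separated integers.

Step 1: demand=5,sold=5 ship[1->2]=5 ship[0->1]=2 prod=4 -> inv=[6 3 9]
Step 2: demand=5,sold=5 ship[1->2]=3 ship[0->1]=2 prod=4 -> inv=[8 2 7]
Step 3: demand=5,sold=5 ship[1->2]=2 ship[0->1]=2 prod=4 -> inv=[10 2 4]
Step 4: demand=5,sold=4 ship[1->2]=2 ship[0->1]=2 prod=4 -> inv=[12 2 2]
Step 5: demand=5,sold=2 ship[1->2]=2 ship[0->1]=2 prod=4 -> inv=[14 2 2]
Step 6: demand=5,sold=2 ship[1->2]=2 ship[0->1]=2 prod=4 -> inv=[16 2 2]
Step 7: demand=5,sold=2 ship[1->2]=2 ship[0->1]=2 prod=4 -> inv=[18 2 2]
Step 8: demand=5,sold=2 ship[1->2]=2 ship[0->1]=2 prod=4 -> inv=[20 2 2]

20 2 2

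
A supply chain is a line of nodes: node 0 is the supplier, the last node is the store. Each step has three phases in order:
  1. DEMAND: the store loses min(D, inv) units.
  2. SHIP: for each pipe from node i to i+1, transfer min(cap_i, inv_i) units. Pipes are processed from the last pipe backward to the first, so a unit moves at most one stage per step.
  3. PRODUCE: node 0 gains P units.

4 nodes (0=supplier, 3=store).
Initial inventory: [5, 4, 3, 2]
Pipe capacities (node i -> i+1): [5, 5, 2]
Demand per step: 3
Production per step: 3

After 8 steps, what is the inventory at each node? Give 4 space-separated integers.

Step 1: demand=3,sold=2 ship[2->3]=2 ship[1->2]=4 ship[0->1]=5 prod=3 -> inv=[3 5 5 2]
Step 2: demand=3,sold=2 ship[2->3]=2 ship[1->2]=5 ship[0->1]=3 prod=3 -> inv=[3 3 8 2]
Step 3: demand=3,sold=2 ship[2->3]=2 ship[1->2]=3 ship[0->1]=3 prod=3 -> inv=[3 3 9 2]
Step 4: demand=3,sold=2 ship[2->3]=2 ship[1->2]=3 ship[0->1]=3 prod=3 -> inv=[3 3 10 2]
Step 5: demand=3,sold=2 ship[2->3]=2 ship[1->2]=3 ship[0->1]=3 prod=3 -> inv=[3 3 11 2]
Step 6: demand=3,sold=2 ship[2->3]=2 ship[1->2]=3 ship[0->1]=3 prod=3 -> inv=[3 3 12 2]
Step 7: demand=3,sold=2 ship[2->3]=2 ship[1->2]=3 ship[0->1]=3 prod=3 -> inv=[3 3 13 2]
Step 8: demand=3,sold=2 ship[2->3]=2 ship[1->2]=3 ship[0->1]=3 prod=3 -> inv=[3 3 14 2]

3 3 14 2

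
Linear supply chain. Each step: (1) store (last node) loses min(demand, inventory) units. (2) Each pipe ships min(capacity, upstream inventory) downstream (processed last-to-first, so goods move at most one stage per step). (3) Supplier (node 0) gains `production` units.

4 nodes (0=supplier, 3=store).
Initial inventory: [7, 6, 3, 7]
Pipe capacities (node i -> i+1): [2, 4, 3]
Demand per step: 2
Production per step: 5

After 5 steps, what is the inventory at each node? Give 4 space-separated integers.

Step 1: demand=2,sold=2 ship[2->3]=3 ship[1->2]=4 ship[0->1]=2 prod=5 -> inv=[10 4 4 8]
Step 2: demand=2,sold=2 ship[2->3]=3 ship[1->2]=4 ship[0->1]=2 prod=5 -> inv=[13 2 5 9]
Step 3: demand=2,sold=2 ship[2->3]=3 ship[1->2]=2 ship[0->1]=2 prod=5 -> inv=[16 2 4 10]
Step 4: demand=2,sold=2 ship[2->3]=3 ship[1->2]=2 ship[0->1]=2 prod=5 -> inv=[19 2 3 11]
Step 5: demand=2,sold=2 ship[2->3]=3 ship[1->2]=2 ship[0->1]=2 prod=5 -> inv=[22 2 2 12]

22 2 2 12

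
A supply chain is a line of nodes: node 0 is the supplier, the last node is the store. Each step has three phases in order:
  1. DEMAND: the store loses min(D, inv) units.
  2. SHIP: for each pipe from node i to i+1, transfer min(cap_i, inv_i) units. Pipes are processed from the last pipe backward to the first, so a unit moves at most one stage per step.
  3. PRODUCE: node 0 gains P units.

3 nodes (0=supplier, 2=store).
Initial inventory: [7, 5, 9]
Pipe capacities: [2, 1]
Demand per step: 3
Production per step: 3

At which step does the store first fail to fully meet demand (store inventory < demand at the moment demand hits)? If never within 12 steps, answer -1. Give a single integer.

Step 1: demand=3,sold=3 ship[1->2]=1 ship[0->1]=2 prod=3 -> [8 6 7]
Step 2: demand=3,sold=3 ship[1->2]=1 ship[0->1]=2 prod=3 -> [9 7 5]
Step 3: demand=3,sold=3 ship[1->2]=1 ship[0->1]=2 prod=3 -> [10 8 3]
Step 4: demand=3,sold=3 ship[1->2]=1 ship[0->1]=2 prod=3 -> [11 9 1]
Step 5: demand=3,sold=1 ship[1->2]=1 ship[0->1]=2 prod=3 -> [12 10 1]
Step 6: demand=3,sold=1 ship[1->2]=1 ship[0->1]=2 prod=3 -> [13 11 1]
Step 7: demand=3,sold=1 ship[1->2]=1 ship[0->1]=2 prod=3 -> [14 12 1]
Step 8: demand=3,sold=1 ship[1->2]=1 ship[0->1]=2 prod=3 -> [15 13 1]
Step 9: demand=3,sold=1 ship[1->2]=1 ship[0->1]=2 prod=3 -> [16 14 1]
Step 10: demand=3,sold=1 ship[1->2]=1 ship[0->1]=2 prod=3 -> [17 15 1]
Step 11: demand=3,sold=1 ship[1->2]=1 ship[0->1]=2 prod=3 -> [18 16 1]
Step 12: demand=3,sold=1 ship[1->2]=1 ship[0->1]=2 prod=3 -> [19 17 1]
First stockout at step 5

5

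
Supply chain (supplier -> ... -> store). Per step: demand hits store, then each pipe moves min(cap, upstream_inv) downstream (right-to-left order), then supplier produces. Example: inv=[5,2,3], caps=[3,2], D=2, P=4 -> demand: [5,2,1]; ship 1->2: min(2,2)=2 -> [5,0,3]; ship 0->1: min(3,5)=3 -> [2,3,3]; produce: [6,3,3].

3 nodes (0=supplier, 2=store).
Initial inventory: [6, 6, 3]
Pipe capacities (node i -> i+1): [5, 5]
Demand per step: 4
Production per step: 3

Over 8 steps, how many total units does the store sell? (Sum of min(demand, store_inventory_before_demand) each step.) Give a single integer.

Step 1: sold=3 (running total=3) -> [4 6 5]
Step 2: sold=4 (running total=7) -> [3 5 6]
Step 3: sold=4 (running total=11) -> [3 3 7]
Step 4: sold=4 (running total=15) -> [3 3 6]
Step 5: sold=4 (running total=19) -> [3 3 5]
Step 6: sold=4 (running total=23) -> [3 3 4]
Step 7: sold=4 (running total=27) -> [3 3 3]
Step 8: sold=3 (running total=30) -> [3 3 3]

Answer: 30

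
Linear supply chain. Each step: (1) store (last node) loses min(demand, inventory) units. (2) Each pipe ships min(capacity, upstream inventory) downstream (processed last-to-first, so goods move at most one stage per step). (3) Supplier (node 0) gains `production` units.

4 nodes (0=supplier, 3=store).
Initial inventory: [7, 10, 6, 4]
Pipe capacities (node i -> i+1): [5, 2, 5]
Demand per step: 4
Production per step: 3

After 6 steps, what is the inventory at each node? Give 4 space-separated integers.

Step 1: demand=4,sold=4 ship[2->3]=5 ship[1->2]=2 ship[0->1]=5 prod=3 -> inv=[5 13 3 5]
Step 2: demand=4,sold=4 ship[2->3]=3 ship[1->2]=2 ship[0->1]=5 prod=3 -> inv=[3 16 2 4]
Step 3: demand=4,sold=4 ship[2->3]=2 ship[1->2]=2 ship[0->1]=3 prod=3 -> inv=[3 17 2 2]
Step 4: demand=4,sold=2 ship[2->3]=2 ship[1->2]=2 ship[0->1]=3 prod=3 -> inv=[3 18 2 2]
Step 5: demand=4,sold=2 ship[2->3]=2 ship[1->2]=2 ship[0->1]=3 prod=3 -> inv=[3 19 2 2]
Step 6: demand=4,sold=2 ship[2->3]=2 ship[1->2]=2 ship[0->1]=3 prod=3 -> inv=[3 20 2 2]

3 20 2 2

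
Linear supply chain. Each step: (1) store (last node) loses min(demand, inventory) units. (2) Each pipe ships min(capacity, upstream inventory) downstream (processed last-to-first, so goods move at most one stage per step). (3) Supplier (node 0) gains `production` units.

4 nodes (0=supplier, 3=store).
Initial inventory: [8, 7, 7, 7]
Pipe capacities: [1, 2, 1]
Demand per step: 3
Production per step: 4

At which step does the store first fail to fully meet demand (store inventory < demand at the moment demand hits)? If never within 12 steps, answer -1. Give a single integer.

Step 1: demand=3,sold=3 ship[2->3]=1 ship[1->2]=2 ship[0->1]=1 prod=4 -> [11 6 8 5]
Step 2: demand=3,sold=3 ship[2->3]=1 ship[1->2]=2 ship[0->1]=1 prod=4 -> [14 5 9 3]
Step 3: demand=3,sold=3 ship[2->3]=1 ship[1->2]=2 ship[0->1]=1 prod=4 -> [17 4 10 1]
Step 4: demand=3,sold=1 ship[2->3]=1 ship[1->2]=2 ship[0->1]=1 prod=4 -> [20 3 11 1]
Step 5: demand=3,sold=1 ship[2->3]=1 ship[1->2]=2 ship[0->1]=1 prod=4 -> [23 2 12 1]
Step 6: demand=3,sold=1 ship[2->3]=1 ship[1->2]=2 ship[0->1]=1 prod=4 -> [26 1 13 1]
Step 7: demand=3,sold=1 ship[2->3]=1 ship[1->2]=1 ship[0->1]=1 prod=4 -> [29 1 13 1]
Step 8: demand=3,sold=1 ship[2->3]=1 ship[1->2]=1 ship[0->1]=1 prod=4 -> [32 1 13 1]
Step 9: demand=3,sold=1 ship[2->3]=1 ship[1->2]=1 ship[0->1]=1 prod=4 -> [35 1 13 1]
Step 10: demand=3,sold=1 ship[2->3]=1 ship[1->2]=1 ship[0->1]=1 prod=4 -> [38 1 13 1]
Step 11: demand=3,sold=1 ship[2->3]=1 ship[1->2]=1 ship[0->1]=1 prod=4 -> [41 1 13 1]
Step 12: demand=3,sold=1 ship[2->3]=1 ship[1->2]=1 ship[0->1]=1 prod=4 -> [44 1 13 1]
First stockout at step 4

4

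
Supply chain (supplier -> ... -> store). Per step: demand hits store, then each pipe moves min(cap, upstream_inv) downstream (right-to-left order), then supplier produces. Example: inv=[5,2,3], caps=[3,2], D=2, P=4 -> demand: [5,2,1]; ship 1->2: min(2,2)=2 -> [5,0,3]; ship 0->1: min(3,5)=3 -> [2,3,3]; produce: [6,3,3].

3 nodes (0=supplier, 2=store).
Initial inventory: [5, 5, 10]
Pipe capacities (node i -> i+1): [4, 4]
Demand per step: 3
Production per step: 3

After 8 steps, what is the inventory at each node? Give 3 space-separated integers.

Step 1: demand=3,sold=3 ship[1->2]=4 ship[0->1]=4 prod=3 -> inv=[4 5 11]
Step 2: demand=3,sold=3 ship[1->2]=4 ship[0->1]=4 prod=3 -> inv=[3 5 12]
Step 3: demand=3,sold=3 ship[1->2]=4 ship[0->1]=3 prod=3 -> inv=[3 4 13]
Step 4: demand=3,sold=3 ship[1->2]=4 ship[0->1]=3 prod=3 -> inv=[3 3 14]
Step 5: demand=3,sold=3 ship[1->2]=3 ship[0->1]=3 prod=3 -> inv=[3 3 14]
Step 6: demand=3,sold=3 ship[1->2]=3 ship[0->1]=3 prod=3 -> inv=[3 3 14]
Step 7: demand=3,sold=3 ship[1->2]=3 ship[0->1]=3 prod=3 -> inv=[3 3 14]
Step 8: demand=3,sold=3 ship[1->2]=3 ship[0->1]=3 prod=3 -> inv=[3 3 14]

3 3 14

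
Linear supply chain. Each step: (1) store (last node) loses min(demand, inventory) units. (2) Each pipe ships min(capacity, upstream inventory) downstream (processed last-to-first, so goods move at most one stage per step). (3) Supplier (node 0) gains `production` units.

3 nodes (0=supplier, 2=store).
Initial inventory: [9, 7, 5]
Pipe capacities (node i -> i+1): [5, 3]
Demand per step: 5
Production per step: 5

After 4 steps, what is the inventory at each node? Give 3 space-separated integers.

Step 1: demand=5,sold=5 ship[1->2]=3 ship[0->1]=5 prod=5 -> inv=[9 9 3]
Step 2: demand=5,sold=3 ship[1->2]=3 ship[0->1]=5 prod=5 -> inv=[9 11 3]
Step 3: demand=5,sold=3 ship[1->2]=3 ship[0->1]=5 prod=5 -> inv=[9 13 3]
Step 4: demand=5,sold=3 ship[1->2]=3 ship[0->1]=5 prod=5 -> inv=[9 15 3]

9 15 3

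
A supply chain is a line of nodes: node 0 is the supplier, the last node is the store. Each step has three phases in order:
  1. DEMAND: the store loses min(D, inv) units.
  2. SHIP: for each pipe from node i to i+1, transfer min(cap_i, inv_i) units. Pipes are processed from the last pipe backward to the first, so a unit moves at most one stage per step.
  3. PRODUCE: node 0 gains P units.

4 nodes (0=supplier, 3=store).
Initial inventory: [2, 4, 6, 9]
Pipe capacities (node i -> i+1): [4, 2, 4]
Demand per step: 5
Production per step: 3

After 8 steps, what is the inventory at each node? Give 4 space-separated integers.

Step 1: demand=5,sold=5 ship[2->3]=4 ship[1->2]=2 ship[0->1]=2 prod=3 -> inv=[3 4 4 8]
Step 2: demand=5,sold=5 ship[2->3]=4 ship[1->2]=2 ship[0->1]=3 prod=3 -> inv=[3 5 2 7]
Step 3: demand=5,sold=5 ship[2->3]=2 ship[1->2]=2 ship[0->1]=3 prod=3 -> inv=[3 6 2 4]
Step 4: demand=5,sold=4 ship[2->3]=2 ship[1->2]=2 ship[0->1]=3 prod=3 -> inv=[3 7 2 2]
Step 5: demand=5,sold=2 ship[2->3]=2 ship[1->2]=2 ship[0->1]=3 prod=3 -> inv=[3 8 2 2]
Step 6: demand=5,sold=2 ship[2->3]=2 ship[1->2]=2 ship[0->1]=3 prod=3 -> inv=[3 9 2 2]
Step 7: demand=5,sold=2 ship[2->3]=2 ship[1->2]=2 ship[0->1]=3 prod=3 -> inv=[3 10 2 2]
Step 8: demand=5,sold=2 ship[2->3]=2 ship[1->2]=2 ship[0->1]=3 prod=3 -> inv=[3 11 2 2]

3 11 2 2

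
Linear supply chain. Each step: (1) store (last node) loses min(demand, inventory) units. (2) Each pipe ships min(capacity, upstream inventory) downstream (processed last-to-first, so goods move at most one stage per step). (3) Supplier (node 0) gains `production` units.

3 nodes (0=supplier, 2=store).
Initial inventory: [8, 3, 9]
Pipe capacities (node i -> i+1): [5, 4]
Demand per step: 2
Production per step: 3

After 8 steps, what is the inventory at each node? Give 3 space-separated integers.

Step 1: demand=2,sold=2 ship[1->2]=3 ship[0->1]=5 prod=3 -> inv=[6 5 10]
Step 2: demand=2,sold=2 ship[1->2]=4 ship[0->1]=5 prod=3 -> inv=[4 6 12]
Step 3: demand=2,sold=2 ship[1->2]=4 ship[0->1]=4 prod=3 -> inv=[3 6 14]
Step 4: demand=2,sold=2 ship[1->2]=4 ship[0->1]=3 prod=3 -> inv=[3 5 16]
Step 5: demand=2,sold=2 ship[1->2]=4 ship[0->1]=3 prod=3 -> inv=[3 4 18]
Step 6: demand=2,sold=2 ship[1->2]=4 ship[0->1]=3 prod=3 -> inv=[3 3 20]
Step 7: demand=2,sold=2 ship[1->2]=3 ship[0->1]=3 prod=3 -> inv=[3 3 21]
Step 8: demand=2,sold=2 ship[1->2]=3 ship[0->1]=3 prod=3 -> inv=[3 3 22]

3 3 22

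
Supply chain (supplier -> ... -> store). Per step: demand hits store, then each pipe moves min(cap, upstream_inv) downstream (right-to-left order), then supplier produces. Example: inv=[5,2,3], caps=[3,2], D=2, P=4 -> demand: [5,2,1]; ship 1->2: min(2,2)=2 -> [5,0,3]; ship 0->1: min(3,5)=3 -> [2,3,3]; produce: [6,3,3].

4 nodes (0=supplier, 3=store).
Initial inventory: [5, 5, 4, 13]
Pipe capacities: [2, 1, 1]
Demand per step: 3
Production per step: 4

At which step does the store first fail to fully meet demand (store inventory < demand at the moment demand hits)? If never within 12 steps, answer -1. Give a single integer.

Step 1: demand=3,sold=3 ship[2->3]=1 ship[1->2]=1 ship[0->1]=2 prod=4 -> [7 6 4 11]
Step 2: demand=3,sold=3 ship[2->3]=1 ship[1->2]=1 ship[0->1]=2 prod=4 -> [9 7 4 9]
Step 3: demand=3,sold=3 ship[2->3]=1 ship[1->2]=1 ship[0->1]=2 prod=4 -> [11 8 4 7]
Step 4: demand=3,sold=3 ship[2->3]=1 ship[1->2]=1 ship[0->1]=2 prod=4 -> [13 9 4 5]
Step 5: demand=3,sold=3 ship[2->3]=1 ship[1->2]=1 ship[0->1]=2 prod=4 -> [15 10 4 3]
Step 6: demand=3,sold=3 ship[2->3]=1 ship[1->2]=1 ship[0->1]=2 prod=4 -> [17 11 4 1]
Step 7: demand=3,sold=1 ship[2->3]=1 ship[1->2]=1 ship[0->1]=2 prod=4 -> [19 12 4 1]
Step 8: demand=3,sold=1 ship[2->3]=1 ship[1->2]=1 ship[0->1]=2 prod=4 -> [21 13 4 1]
Step 9: demand=3,sold=1 ship[2->3]=1 ship[1->2]=1 ship[0->1]=2 prod=4 -> [23 14 4 1]
Step 10: demand=3,sold=1 ship[2->3]=1 ship[1->2]=1 ship[0->1]=2 prod=4 -> [25 15 4 1]
Step 11: demand=3,sold=1 ship[2->3]=1 ship[1->2]=1 ship[0->1]=2 prod=4 -> [27 16 4 1]
Step 12: demand=3,sold=1 ship[2->3]=1 ship[1->2]=1 ship[0->1]=2 prod=4 -> [29 17 4 1]
First stockout at step 7

7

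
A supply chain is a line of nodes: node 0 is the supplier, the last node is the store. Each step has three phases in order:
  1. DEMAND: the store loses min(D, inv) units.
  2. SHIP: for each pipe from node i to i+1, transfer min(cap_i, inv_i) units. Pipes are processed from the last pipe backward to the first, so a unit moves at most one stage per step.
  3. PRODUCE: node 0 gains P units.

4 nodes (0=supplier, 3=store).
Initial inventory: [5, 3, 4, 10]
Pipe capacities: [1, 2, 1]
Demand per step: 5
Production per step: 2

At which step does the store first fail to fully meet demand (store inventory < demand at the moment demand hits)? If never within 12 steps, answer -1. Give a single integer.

Step 1: demand=5,sold=5 ship[2->3]=1 ship[1->2]=2 ship[0->1]=1 prod=2 -> [6 2 5 6]
Step 2: demand=5,sold=5 ship[2->3]=1 ship[1->2]=2 ship[0->1]=1 prod=2 -> [7 1 6 2]
Step 3: demand=5,sold=2 ship[2->3]=1 ship[1->2]=1 ship[0->1]=1 prod=2 -> [8 1 6 1]
Step 4: demand=5,sold=1 ship[2->3]=1 ship[1->2]=1 ship[0->1]=1 prod=2 -> [9 1 6 1]
Step 5: demand=5,sold=1 ship[2->3]=1 ship[1->2]=1 ship[0->1]=1 prod=2 -> [10 1 6 1]
Step 6: demand=5,sold=1 ship[2->3]=1 ship[1->2]=1 ship[0->1]=1 prod=2 -> [11 1 6 1]
Step 7: demand=5,sold=1 ship[2->3]=1 ship[1->2]=1 ship[0->1]=1 prod=2 -> [12 1 6 1]
Step 8: demand=5,sold=1 ship[2->3]=1 ship[1->2]=1 ship[0->1]=1 prod=2 -> [13 1 6 1]
Step 9: demand=5,sold=1 ship[2->3]=1 ship[1->2]=1 ship[0->1]=1 prod=2 -> [14 1 6 1]
Step 10: demand=5,sold=1 ship[2->3]=1 ship[1->2]=1 ship[0->1]=1 prod=2 -> [15 1 6 1]
Step 11: demand=5,sold=1 ship[2->3]=1 ship[1->2]=1 ship[0->1]=1 prod=2 -> [16 1 6 1]
Step 12: demand=5,sold=1 ship[2->3]=1 ship[1->2]=1 ship[0->1]=1 prod=2 -> [17 1 6 1]
First stockout at step 3

3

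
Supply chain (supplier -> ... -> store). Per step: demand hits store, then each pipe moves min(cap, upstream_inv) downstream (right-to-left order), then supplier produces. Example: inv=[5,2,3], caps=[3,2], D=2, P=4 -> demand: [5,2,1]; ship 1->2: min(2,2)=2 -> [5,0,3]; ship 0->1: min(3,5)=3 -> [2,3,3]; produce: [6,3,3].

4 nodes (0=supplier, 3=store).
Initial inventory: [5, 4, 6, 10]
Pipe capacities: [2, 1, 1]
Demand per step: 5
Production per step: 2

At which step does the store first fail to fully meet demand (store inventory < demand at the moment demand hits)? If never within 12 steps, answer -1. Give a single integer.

Step 1: demand=5,sold=5 ship[2->3]=1 ship[1->2]=1 ship[0->1]=2 prod=2 -> [5 5 6 6]
Step 2: demand=5,sold=5 ship[2->3]=1 ship[1->2]=1 ship[0->1]=2 prod=2 -> [5 6 6 2]
Step 3: demand=5,sold=2 ship[2->3]=1 ship[1->2]=1 ship[0->1]=2 prod=2 -> [5 7 6 1]
Step 4: demand=5,sold=1 ship[2->3]=1 ship[1->2]=1 ship[0->1]=2 prod=2 -> [5 8 6 1]
Step 5: demand=5,sold=1 ship[2->3]=1 ship[1->2]=1 ship[0->1]=2 prod=2 -> [5 9 6 1]
Step 6: demand=5,sold=1 ship[2->3]=1 ship[1->2]=1 ship[0->1]=2 prod=2 -> [5 10 6 1]
Step 7: demand=5,sold=1 ship[2->3]=1 ship[1->2]=1 ship[0->1]=2 prod=2 -> [5 11 6 1]
Step 8: demand=5,sold=1 ship[2->3]=1 ship[1->2]=1 ship[0->1]=2 prod=2 -> [5 12 6 1]
Step 9: demand=5,sold=1 ship[2->3]=1 ship[1->2]=1 ship[0->1]=2 prod=2 -> [5 13 6 1]
Step 10: demand=5,sold=1 ship[2->3]=1 ship[1->2]=1 ship[0->1]=2 prod=2 -> [5 14 6 1]
Step 11: demand=5,sold=1 ship[2->3]=1 ship[1->2]=1 ship[0->1]=2 prod=2 -> [5 15 6 1]
Step 12: demand=5,sold=1 ship[2->3]=1 ship[1->2]=1 ship[0->1]=2 prod=2 -> [5 16 6 1]
First stockout at step 3

3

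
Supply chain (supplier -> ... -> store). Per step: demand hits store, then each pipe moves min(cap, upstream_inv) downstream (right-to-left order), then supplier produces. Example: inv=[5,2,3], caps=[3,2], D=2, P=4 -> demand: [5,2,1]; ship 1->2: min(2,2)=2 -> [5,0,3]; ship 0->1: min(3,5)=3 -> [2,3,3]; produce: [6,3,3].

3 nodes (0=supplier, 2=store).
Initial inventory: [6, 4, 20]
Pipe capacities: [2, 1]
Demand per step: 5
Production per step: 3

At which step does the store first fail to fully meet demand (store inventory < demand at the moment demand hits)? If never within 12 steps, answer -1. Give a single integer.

Step 1: demand=5,sold=5 ship[1->2]=1 ship[0->1]=2 prod=3 -> [7 5 16]
Step 2: demand=5,sold=5 ship[1->2]=1 ship[0->1]=2 prod=3 -> [8 6 12]
Step 3: demand=5,sold=5 ship[1->2]=1 ship[0->1]=2 prod=3 -> [9 7 8]
Step 4: demand=5,sold=5 ship[1->2]=1 ship[0->1]=2 prod=3 -> [10 8 4]
Step 5: demand=5,sold=4 ship[1->2]=1 ship[0->1]=2 prod=3 -> [11 9 1]
Step 6: demand=5,sold=1 ship[1->2]=1 ship[0->1]=2 prod=3 -> [12 10 1]
Step 7: demand=5,sold=1 ship[1->2]=1 ship[0->1]=2 prod=3 -> [13 11 1]
Step 8: demand=5,sold=1 ship[1->2]=1 ship[0->1]=2 prod=3 -> [14 12 1]
Step 9: demand=5,sold=1 ship[1->2]=1 ship[0->1]=2 prod=3 -> [15 13 1]
Step 10: demand=5,sold=1 ship[1->2]=1 ship[0->1]=2 prod=3 -> [16 14 1]
Step 11: demand=5,sold=1 ship[1->2]=1 ship[0->1]=2 prod=3 -> [17 15 1]
Step 12: demand=5,sold=1 ship[1->2]=1 ship[0->1]=2 prod=3 -> [18 16 1]
First stockout at step 5

5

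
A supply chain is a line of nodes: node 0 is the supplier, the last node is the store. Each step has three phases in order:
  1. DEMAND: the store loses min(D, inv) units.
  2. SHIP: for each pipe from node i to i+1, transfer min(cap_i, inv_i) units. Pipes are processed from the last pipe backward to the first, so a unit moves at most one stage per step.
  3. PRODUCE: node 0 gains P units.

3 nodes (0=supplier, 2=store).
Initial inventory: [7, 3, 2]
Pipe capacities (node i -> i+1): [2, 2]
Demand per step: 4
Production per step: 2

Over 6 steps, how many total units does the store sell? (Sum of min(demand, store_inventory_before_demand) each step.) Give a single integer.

Step 1: sold=2 (running total=2) -> [7 3 2]
Step 2: sold=2 (running total=4) -> [7 3 2]
Step 3: sold=2 (running total=6) -> [7 3 2]
Step 4: sold=2 (running total=8) -> [7 3 2]
Step 5: sold=2 (running total=10) -> [7 3 2]
Step 6: sold=2 (running total=12) -> [7 3 2]

Answer: 12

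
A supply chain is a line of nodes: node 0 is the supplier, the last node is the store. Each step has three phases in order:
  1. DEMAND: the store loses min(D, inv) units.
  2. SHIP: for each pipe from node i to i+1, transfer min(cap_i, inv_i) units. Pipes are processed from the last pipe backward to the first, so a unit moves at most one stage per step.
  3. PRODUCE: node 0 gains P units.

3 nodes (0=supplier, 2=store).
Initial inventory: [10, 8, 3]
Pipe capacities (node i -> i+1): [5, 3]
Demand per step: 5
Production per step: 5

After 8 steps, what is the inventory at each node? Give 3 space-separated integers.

Step 1: demand=5,sold=3 ship[1->2]=3 ship[0->1]=5 prod=5 -> inv=[10 10 3]
Step 2: demand=5,sold=3 ship[1->2]=3 ship[0->1]=5 prod=5 -> inv=[10 12 3]
Step 3: demand=5,sold=3 ship[1->2]=3 ship[0->1]=5 prod=5 -> inv=[10 14 3]
Step 4: demand=5,sold=3 ship[1->2]=3 ship[0->1]=5 prod=5 -> inv=[10 16 3]
Step 5: demand=5,sold=3 ship[1->2]=3 ship[0->1]=5 prod=5 -> inv=[10 18 3]
Step 6: demand=5,sold=3 ship[1->2]=3 ship[0->1]=5 prod=5 -> inv=[10 20 3]
Step 7: demand=5,sold=3 ship[1->2]=3 ship[0->1]=5 prod=5 -> inv=[10 22 3]
Step 8: demand=5,sold=3 ship[1->2]=3 ship[0->1]=5 prod=5 -> inv=[10 24 3]

10 24 3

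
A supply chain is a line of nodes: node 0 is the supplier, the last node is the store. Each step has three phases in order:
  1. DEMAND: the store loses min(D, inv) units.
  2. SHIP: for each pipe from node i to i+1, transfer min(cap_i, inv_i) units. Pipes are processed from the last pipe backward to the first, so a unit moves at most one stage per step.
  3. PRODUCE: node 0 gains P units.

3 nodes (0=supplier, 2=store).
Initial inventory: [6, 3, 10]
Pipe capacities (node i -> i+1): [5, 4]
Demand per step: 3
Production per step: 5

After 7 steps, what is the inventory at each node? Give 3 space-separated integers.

Step 1: demand=3,sold=3 ship[1->2]=3 ship[0->1]=5 prod=5 -> inv=[6 5 10]
Step 2: demand=3,sold=3 ship[1->2]=4 ship[0->1]=5 prod=5 -> inv=[6 6 11]
Step 3: demand=3,sold=3 ship[1->2]=4 ship[0->1]=5 prod=5 -> inv=[6 7 12]
Step 4: demand=3,sold=3 ship[1->2]=4 ship[0->1]=5 prod=5 -> inv=[6 8 13]
Step 5: demand=3,sold=3 ship[1->2]=4 ship[0->1]=5 prod=5 -> inv=[6 9 14]
Step 6: demand=3,sold=3 ship[1->2]=4 ship[0->1]=5 prod=5 -> inv=[6 10 15]
Step 7: demand=3,sold=3 ship[1->2]=4 ship[0->1]=5 prod=5 -> inv=[6 11 16]

6 11 16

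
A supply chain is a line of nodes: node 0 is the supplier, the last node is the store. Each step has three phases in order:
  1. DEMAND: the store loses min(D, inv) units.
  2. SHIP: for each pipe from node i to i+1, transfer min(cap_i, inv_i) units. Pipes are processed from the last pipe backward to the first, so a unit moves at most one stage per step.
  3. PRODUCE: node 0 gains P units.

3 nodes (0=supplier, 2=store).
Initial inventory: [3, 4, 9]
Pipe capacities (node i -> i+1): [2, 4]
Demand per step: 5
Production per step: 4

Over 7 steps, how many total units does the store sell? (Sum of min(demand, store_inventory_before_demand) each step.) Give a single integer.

Answer: 23

Derivation:
Step 1: sold=5 (running total=5) -> [5 2 8]
Step 2: sold=5 (running total=10) -> [7 2 5]
Step 3: sold=5 (running total=15) -> [9 2 2]
Step 4: sold=2 (running total=17) -> [11 2 2]
Step 5: sold=2 (running total=19) -> [13 2 2]
Step 6: sold=2 (running total=21) -> [15 2 2]
Step 7: sold=2 (running total=23) -> [17 2 2]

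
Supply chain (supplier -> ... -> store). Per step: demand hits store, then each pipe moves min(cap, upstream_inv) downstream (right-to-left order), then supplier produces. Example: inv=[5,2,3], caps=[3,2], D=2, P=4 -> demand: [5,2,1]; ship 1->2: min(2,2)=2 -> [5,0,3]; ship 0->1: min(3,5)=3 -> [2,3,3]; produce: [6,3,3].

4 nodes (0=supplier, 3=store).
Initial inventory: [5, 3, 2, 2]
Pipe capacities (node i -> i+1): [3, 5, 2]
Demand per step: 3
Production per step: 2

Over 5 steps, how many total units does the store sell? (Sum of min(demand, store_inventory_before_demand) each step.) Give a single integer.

Step 1: sold=2 (running total=2) -> [4 3 3 2]
Step 2: sold=2 (running total=4) -> [3 3 4 2]
Step 3: sold=2 (running total=6) -> [2 3 5 2]
Step 4: sold=2 (running total=8) -> [2 2 6 2]
Step 5: sold=2 (running total=10) -> [2 2 6 2]

Answer: 10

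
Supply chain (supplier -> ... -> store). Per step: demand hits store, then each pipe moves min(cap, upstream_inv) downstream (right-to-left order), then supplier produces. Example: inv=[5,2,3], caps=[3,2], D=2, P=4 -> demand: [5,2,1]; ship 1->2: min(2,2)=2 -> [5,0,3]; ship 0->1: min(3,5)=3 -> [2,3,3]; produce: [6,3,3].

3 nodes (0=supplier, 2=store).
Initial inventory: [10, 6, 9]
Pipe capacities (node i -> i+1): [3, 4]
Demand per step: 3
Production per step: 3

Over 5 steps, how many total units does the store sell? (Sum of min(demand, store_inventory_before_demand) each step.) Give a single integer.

Step 1: sold=3 (running total=3) -> [10 5 10]
Step 2: sold=3 (running total=6) -> [10 4 11]
Step 3: sold=3 (running total=9) -> [10 3 12]
Step 4: sold=3 (running total=12) -> [10 3 12]
Step 5: sold=3 (running total=15) -> [10 3 12]

Answer: 15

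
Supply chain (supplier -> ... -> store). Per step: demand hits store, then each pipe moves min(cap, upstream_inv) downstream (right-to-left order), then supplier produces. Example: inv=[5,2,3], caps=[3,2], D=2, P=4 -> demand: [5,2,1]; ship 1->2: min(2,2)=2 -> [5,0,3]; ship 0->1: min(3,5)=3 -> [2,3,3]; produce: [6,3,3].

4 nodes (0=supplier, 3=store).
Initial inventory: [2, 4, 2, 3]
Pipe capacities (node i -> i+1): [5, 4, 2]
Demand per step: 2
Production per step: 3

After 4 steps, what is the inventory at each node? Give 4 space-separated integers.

Step 1: demand=2,sold=2 ship[2->3]=2 ship[1->2]=4 ship[0->1]=2 prod=3 -> inv=[3 2 4 3]
Step 2: demand=2,sold=2 ship[2->3]=2 ship[1->2]=2 ship[0->1]=3 prod=3 -> inv=[3 3 4 3]
Step 3: demand=2,sold=2 ship[2->3]=2 ship[1->2]=3 ship[0->1]=3 prod=3 -> inv=[3 3 5 3]
Step 4: demand=2,sold=2 ship[2->3]=2 ship[1->2]=3 ship[0->1]=3 prod=3 -> inv=[3 3 6 3]

3 3 6 3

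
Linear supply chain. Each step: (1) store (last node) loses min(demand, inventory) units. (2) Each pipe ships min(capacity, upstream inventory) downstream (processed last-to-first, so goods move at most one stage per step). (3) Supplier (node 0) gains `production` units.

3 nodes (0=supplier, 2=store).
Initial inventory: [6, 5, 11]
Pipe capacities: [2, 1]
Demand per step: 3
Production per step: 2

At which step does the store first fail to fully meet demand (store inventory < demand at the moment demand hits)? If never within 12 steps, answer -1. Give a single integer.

Step 1: demand=3,sold=3 ship[1->2]=1 ship[0->1]=2 prod=2 -> [6 6 9]
Step 2: demand=3,sold=3 ship[1->2]=1 ship[0->1]=2 prod=2 -> [6 7 7]
Step 3: demand=3,sold=3 ship[1->2]=1 ship[0->1]=2 prod=2 -> [6 8 5]
Step 4: demand=3,sold=3 ship[1->2]=1 ship[0->1]=2 prod=2 -> [6 9 3]
Step 5: demand=3,sold=3 ship[1->2]=1 ship[0->1]=2 prod=2 -> [6 10 1]
Step 6: demand=3,sold=1 ship[1->2]=1 ship[0->1]=2 prod=2 -> [6 11 1]
Step 7: demand=3,sold=1 ship[1->2]=1 ship[0->1]=2 prod=2 -> [6 12 1]
Step 8: demand=3,sold=1 ship[1->2]=1 ship[0->1]=2 prod=2 -> [6 13 1]
Step 9: demand=3,sold=1 ship[1->2]=1 ship[0->1]=2 prod=2 -> [6 14 1]
Step 10: demand=3,sold=1 ship[1->2]=1 ship[0->1]=2 prod=2 -> [6 15 1]
Step 11: demand=3,sold=1 ship[1->2]=1 ship[0->1]=2 prod=2 -> [6 16 1]
Step 12: demand=3,sold=1 ship[1->2]=1 ship[0->1]=2 prod=2 -> [6 17 1]
First stockout at step 6

6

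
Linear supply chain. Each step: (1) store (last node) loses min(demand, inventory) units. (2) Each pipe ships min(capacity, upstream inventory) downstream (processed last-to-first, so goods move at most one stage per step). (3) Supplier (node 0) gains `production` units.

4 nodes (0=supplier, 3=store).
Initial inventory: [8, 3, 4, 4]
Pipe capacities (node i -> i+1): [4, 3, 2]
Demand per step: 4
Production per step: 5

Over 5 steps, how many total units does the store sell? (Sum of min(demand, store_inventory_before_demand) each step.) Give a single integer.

Answer: 12

Derivation:
Step 1: sold=4 (running total=4) -> [9 4 5 2]
Step 2: sold=2 (running total=6) -> [10 5 6 2]
Step 3: sold=2 (running total=8) -> [11 6 7 2]
Step 4: sold=2 (running total=10) -> [12 7 8 2]
Step 5: sold=2 (running total=12) -> [13 8 9 2]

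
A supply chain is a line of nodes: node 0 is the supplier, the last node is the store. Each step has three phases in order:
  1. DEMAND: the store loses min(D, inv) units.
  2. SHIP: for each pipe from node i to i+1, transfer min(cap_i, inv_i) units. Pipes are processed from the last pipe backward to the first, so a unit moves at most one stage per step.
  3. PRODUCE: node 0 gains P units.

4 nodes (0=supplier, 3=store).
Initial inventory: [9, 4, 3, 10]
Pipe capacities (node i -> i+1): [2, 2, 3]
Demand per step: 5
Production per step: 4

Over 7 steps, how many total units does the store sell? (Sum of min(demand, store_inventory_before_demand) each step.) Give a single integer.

Step 1: sold=5 (running total=5) -> [11 4 2 8]
Step 2: sold=5 (running total=10) -> [13 4 2 5]
Step 3: sold=5 (running total=15) -> [15 4 2 2]
Step 4: sold=2 (running total=17) -> [17 4 2 2]
Step 5: sold=2 (running total=19) -> [19 4 2 2]
Step 6: sold=2 (running total=21) -> [21 4 2 2]
Step 7: sold=2 (running total=23) -> [23 4 2 2]

Answer: 23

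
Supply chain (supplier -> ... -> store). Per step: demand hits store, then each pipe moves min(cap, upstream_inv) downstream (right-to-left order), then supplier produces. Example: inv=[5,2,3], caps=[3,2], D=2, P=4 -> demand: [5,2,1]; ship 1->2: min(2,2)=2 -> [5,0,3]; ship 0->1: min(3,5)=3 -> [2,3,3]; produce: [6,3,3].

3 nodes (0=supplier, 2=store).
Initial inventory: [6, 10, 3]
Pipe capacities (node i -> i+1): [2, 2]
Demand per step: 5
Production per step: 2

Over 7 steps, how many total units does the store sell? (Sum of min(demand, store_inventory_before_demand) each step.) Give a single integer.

Answer: 15

Derivation:
Step 1: sold=3 (running total=3) -> [6 10 2]
Step 2: sold=2 (running total=5) -> [6 10 2]
Step 3: sold=2 (running total=7) -> [6 10 2]
Step 4: sold=2 (running total=9) -> [6 10 2]
Step 5: sold=2 (running total=11) -> [6 10 2]
Step 6: sold=2 (running total=13) -> [6 10 2]
Step 7: sold=2 (running total=15) -> [6 10 2]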